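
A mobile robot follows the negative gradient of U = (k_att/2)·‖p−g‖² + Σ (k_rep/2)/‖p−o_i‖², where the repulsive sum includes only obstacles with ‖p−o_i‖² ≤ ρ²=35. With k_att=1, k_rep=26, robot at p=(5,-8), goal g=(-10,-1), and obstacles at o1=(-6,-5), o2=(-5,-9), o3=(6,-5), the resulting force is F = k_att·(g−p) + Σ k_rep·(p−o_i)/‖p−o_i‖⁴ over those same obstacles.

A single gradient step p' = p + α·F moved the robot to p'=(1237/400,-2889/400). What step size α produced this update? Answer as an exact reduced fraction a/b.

α = 1/8

F_att = 1·(g−p) = 1·(-15,7) = (-15.0000,7.0000)
o1: d²=130 > ρ²=35 → inactive
o2: d²=101 > ρ²=35 → inactive
o3: d²=10 ≤ ρ²=35; F_rep = 26·(-1,-3)/10² = (-0.2600,-0.7800)
F = F_att + ΣF_rep = (-15.2600,6.2200)
Δp = p'−p = (-1.9075,0.7775); α = Δx/Fx = (-763/400) / (-763/50) = 1/8
check: Δy/Fy = (311/400) / (311/50) = 1/8 ✓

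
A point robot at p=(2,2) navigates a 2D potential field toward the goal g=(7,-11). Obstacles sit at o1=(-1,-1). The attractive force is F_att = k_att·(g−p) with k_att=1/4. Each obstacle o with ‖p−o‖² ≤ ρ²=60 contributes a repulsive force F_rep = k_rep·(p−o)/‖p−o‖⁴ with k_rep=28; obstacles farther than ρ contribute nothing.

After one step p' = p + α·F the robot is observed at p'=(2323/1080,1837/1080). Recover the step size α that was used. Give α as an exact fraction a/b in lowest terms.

α = 1/10

F_att = 1/4·(g−p) = 1/4·(5,-13) = (1.2500,-3.2500)
o1: d²=18 ≤ ρ²=60; F_rep = 28·(3,3)/18² = (0.2593,0.2593)
F = F_att + ΣF_rep = (1.5093,-2.9907)
Δp = p'−p = (0.1509,-0.2991); α = Δx/Fx = (163/1080) / (163/108) = 1/10
check: Δy/Fy = (-323/1080) / (-323/108) = 1/10 ✓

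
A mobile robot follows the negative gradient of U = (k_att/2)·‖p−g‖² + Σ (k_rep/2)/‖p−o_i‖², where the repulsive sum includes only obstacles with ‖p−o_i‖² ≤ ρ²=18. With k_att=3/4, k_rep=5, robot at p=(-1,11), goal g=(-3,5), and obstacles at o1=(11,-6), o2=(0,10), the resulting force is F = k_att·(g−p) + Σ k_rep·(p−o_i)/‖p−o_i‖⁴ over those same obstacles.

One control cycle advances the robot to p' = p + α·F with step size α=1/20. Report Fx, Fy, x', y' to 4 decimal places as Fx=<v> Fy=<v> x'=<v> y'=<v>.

F_att = 3/4·(g−p) = 3/4·(-2,-6) = (-1.5000,-4.5000)
o1: d²=433 > ρ²=18 → inactive
o2: d²=2 ≤ ρ²=18; F_rep = 5·(-1,1)/2² = (-1.2500,1.2500)
F = F_att + ΣF_rep = (-2.7500,-3.2500)
p' = p + 1/20·F = (-1.1375,10.8375)

Fx=-2.7500 Fy=-3.2500 x'=-1.1375 y'=10.8375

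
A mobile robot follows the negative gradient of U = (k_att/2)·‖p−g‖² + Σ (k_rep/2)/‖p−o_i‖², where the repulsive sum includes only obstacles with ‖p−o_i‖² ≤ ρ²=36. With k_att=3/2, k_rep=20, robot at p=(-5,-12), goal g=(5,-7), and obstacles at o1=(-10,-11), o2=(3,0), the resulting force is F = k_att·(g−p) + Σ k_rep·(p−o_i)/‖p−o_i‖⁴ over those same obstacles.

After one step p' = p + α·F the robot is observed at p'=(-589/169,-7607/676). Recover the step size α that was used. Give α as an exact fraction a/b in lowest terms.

α = 1/10

F_att = 3/2·(g−p) = 3/2·(10,5) = (15.0000,7.5000)
o1: d²=26 ≤ ρ²=36; F_rep = 20·(5,-1)/26² = (0.1479,-0.0296)
o2: d²=208 > ρ²=36 → inactive
F = F_att + ΣF_rep = (15.1479,7.4704)
Δp = p'−p = (1.5148,0.7470); α = Δx/Fx = (256/169) / (2560/169) = 1/10
check: Δy/Fy = (505/676) / (2525/338) = 1/10 ✓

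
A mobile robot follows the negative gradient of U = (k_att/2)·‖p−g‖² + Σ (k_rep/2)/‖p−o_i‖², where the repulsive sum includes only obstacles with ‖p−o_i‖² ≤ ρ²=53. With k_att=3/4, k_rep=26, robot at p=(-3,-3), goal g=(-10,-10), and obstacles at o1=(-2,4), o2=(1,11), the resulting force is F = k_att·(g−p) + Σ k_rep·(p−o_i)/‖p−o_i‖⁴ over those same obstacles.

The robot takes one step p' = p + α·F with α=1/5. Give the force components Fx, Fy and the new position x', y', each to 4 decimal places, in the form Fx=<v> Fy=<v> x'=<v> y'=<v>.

Fx=-5.2604 Fy=-5.3228 x'=-4.0521 y'=-4.0646

F_att = 3/4·(g−p) = 3/4·(-7,-7) = (-5.2500,-5.2500)
o1: d²=50 ≤ ρ²=53; F_rep = 26·(-1,-7)/50² = (-0.0104,-0.0728)
o2: d²=212 > ρ²=53 → inactive
F = F_att + ΣF_rep = (-5.2604,-5.3228)
p' = p + 1/5·F = (-4.0521,-4.0646)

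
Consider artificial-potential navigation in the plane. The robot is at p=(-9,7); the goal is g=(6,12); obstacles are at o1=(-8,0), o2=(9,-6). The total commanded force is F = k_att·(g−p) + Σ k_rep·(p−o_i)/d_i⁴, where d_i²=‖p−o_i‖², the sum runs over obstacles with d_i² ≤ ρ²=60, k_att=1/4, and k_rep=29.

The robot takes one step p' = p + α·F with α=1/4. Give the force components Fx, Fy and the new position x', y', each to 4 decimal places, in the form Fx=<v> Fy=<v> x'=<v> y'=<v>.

Fx=3.7384 Fy=1.3312 x'=-8.0654 y'=7.3328

F_att = 1/4·(g−p) = 1/4·(15,5) = (3.7500,1.2500)
o1: d²=50 ≤ ρ²=60; F_rep = 29·(-1,7)/50² = (-0.0116,0.0812)
o2: d²=493 > ρ²=60 → inactive
F = F_att + ΣF_rep = (3.7384,1.3312)
p' = p + 1/4·F = (-8.0654,7.3328)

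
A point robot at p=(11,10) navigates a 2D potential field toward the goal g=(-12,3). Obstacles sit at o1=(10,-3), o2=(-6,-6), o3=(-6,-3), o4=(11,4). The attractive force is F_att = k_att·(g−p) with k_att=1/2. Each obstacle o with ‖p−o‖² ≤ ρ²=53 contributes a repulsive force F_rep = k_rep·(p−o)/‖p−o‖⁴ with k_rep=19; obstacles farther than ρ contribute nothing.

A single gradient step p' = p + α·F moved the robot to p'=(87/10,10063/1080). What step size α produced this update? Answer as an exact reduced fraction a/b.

F_att = 1/2·(g−p) = 1/2·(-23,-7) = (-11.5000,-3.5000)
o1: d²=170 > ρ²=53 → inactive
o2: d²=545 > ρ²=53 → inactive
o3: d²=458 > ρ²=53 → inactive
o4: d²=36 ≤ ρ²=53; F_rep = 19·(0,6)/36² = (0.0000,0.0880)
F = F_att + ΣF_rep = (-11.5000,-3.4120)
Δp = p'−p = (-2.3000,-0.6824); α = Δx/Fx = (-23/10) / (-23/2) = 1/5
check: Δy/Fy = (-737/1080) / (-737/216) = 1/5 ✓

α = 1/5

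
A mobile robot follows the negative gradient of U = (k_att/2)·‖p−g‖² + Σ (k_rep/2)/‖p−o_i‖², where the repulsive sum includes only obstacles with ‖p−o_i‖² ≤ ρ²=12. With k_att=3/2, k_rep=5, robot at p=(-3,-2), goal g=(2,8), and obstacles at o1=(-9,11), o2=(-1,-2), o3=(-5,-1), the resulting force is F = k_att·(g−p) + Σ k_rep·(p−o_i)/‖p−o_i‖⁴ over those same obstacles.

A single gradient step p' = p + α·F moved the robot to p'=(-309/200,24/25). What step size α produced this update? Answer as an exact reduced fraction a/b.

F_att = 3/2·(g−p) = 3/2·(5,10) = (7.5000,15.0000)
o1: d²=205 > ρ²=12 → inactive
o2: d²=4 ≤ ρ²=12; F_rep = 5·(-2,0)/4² = (-0.6250,0.0000)
o3: d²=5 ≤ ρ²=12; F_rep = 5·(2,-1)/5² = (0.4000,-0.2000)
F = F_att + ΣF_rep = (7.2750,14.8000)
Δp = p'−p = (1.4550,2.9600); α = Δx/Fx = (291/200) / (291/40) = 1/5
check: Δy/Fy = (74/25) / (74/5) = 1/5 ✓

α = 1/5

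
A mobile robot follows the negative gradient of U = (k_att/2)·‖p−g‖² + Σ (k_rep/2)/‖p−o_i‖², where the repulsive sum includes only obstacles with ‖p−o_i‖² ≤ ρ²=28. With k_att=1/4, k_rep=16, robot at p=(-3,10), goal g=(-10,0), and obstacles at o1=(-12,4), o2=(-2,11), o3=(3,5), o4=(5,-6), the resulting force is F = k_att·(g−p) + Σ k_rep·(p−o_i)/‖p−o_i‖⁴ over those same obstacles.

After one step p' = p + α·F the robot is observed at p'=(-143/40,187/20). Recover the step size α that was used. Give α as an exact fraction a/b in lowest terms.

α = 1/10

F_att = 1/4·(g−p) = 1/4·(-7,-10) = (-1.7500,-2.5000)
o1: d²=117 > ρ²=28 → inactive
o2: d²=2 ≤ ρ²=28; F_rep = 16·(-1,-1)/2² = (-4.0000,-4.0000)
o3: d²=61 > ρ²=28 → inactive
o4: d²=320 > ρ²=28 → inactive
F = F_att + ΣF_rep = (-5.7500,-6.5000)
Δp = p'−p = (-0.5750,-0.6500); α = Δx/Fx = (-23/40) / (-23/4) = 1/10
check: Δy/Fy = (-13/20) / (-13/2) = 1/10 ✓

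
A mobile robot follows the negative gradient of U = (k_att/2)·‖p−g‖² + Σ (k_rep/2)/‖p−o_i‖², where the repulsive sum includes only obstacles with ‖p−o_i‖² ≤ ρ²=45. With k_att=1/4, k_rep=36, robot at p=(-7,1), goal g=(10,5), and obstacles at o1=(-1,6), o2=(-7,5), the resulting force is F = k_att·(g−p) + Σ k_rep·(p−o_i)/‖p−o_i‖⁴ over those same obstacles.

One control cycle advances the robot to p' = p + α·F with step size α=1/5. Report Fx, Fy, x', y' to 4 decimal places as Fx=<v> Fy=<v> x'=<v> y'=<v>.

Fx=4.2500 Fy=0.4375 x'=-6.1500 y'=1.0875

F_att = 1/4·(g−p) = 1/4·(17,4) = (4.2500,1.0000)
o1: d²=61 > ρ²=45 → inactive
o2: d²=16 ≤ ρ²=45; F_rep = 36·(0,-4)/16² = (0.0000,-0.5625)
F = F_att + ΣF_rep = (4.2500,0.4375)
p' = p + 1/5·F = (-6.1500,1.0875)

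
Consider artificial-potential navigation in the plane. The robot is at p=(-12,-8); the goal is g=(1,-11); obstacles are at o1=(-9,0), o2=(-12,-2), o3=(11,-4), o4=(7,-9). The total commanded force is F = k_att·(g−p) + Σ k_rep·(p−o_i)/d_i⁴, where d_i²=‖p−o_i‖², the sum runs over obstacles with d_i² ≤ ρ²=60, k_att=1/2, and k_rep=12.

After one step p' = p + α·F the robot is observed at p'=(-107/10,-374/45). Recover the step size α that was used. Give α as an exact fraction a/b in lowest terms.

α = 1/5

F_att = 1/2·(g−p) = 1/2·(13,-3) = (6.5000,-1.5000)
o1: d²=73 > ρ²=60 → inactive
o2: d²=36 ≤ ρ²=60; F_rep = 12·(0,-6)/36² = (0.0000,-0.0556)
o3: d²=545 > ρ²=60 → inactive
o4: d²=362 > ρ²=60 → inactive
F = F_att + ΣF_rep = (6.5000,-1.5556)
Δp = p'−p = (1.3000,-0.3111); α = Δx/Fx = (13/10) / (13/2) = 1/5
check: Δy/Fy = (-14/45) / (-14/9) = 1/5 ✓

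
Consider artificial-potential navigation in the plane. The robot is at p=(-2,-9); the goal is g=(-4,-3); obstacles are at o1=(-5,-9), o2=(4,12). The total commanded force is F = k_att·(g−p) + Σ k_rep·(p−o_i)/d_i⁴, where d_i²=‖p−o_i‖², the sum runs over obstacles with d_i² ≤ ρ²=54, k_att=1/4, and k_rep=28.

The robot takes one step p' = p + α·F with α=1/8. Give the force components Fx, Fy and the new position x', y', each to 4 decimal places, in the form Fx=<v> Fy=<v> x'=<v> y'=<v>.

F_att = 1/4·(g−p) = 1/4·(-2,6) = (-0.5000,1.5000)
o1: d²=9 ≤ ρ²=54; F_rep = 28·(3,0)/9² = (1.0370,0.0000)
o2: d²=477 > ρ²=54 → inactive
F = F_att + ΣF_rep = (0.5370,1.5000)
p' = p + 1/8·F = (-1.9329,-8.8125)

Fx=0.5370 Fy=1.5000 x'=-1.9329 y'=-8.8125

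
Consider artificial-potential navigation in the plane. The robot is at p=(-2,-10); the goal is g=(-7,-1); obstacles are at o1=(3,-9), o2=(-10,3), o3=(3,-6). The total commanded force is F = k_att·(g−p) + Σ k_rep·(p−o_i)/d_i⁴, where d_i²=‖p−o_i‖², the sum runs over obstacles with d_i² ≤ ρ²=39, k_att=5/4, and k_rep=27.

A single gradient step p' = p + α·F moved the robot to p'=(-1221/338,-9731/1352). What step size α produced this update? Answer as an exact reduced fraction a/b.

F_att = 5/4·(g−p) = 5/4·(-5,9) = (-6.2500,11.2500)
o1: d²=26 ≤ ρ²=39; F_rep = 27·(-5,-1)/26² = (-0.1997,-0.0399)
o2: d²=233 > ρ²=39 → inactive
o3: d²=41 > ρ²=39 → inactive
F = F_att + ΣF_rep = (-6.4497,11.2101)
Δp = p'−p = (-1.6124,2.8025); α = Δx/Fx = (-545/338) / (-1090/169) = 1/4
check: Δy/Fy = (3789/1352) / (3789/338) = 1/4 ✓

α = 1/4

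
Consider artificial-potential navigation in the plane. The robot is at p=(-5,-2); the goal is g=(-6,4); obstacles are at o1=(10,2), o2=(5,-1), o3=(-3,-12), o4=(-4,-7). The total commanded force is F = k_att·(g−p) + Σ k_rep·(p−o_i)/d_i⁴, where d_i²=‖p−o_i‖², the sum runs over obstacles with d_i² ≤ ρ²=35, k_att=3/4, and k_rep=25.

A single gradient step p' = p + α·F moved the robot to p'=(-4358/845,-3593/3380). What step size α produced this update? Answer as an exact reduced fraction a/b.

F_att = 3/4·(g−p) = 3/4·(-1,6) = (-0.7500,4.5000)
o1: d²=241 > ρ²=35 → inactive
o2: d²=101 > ρ²=35 → inactive
o3: d²=104 > ρ²=35 → inactive
o4: d²=26 ≤ ρ²=35; F_rep = 25·(-1,5)/26² = (-0.0370,0.1849)
F = F_att + ΣF_rep = (-0.7870,4.6849)
Δp = p'−p = (-0.1574,0.9370); α = Δx/Fx = (-133/845) / (-133/169) = 1/5
check: Δy/Fy = (3167/3380) / (3167/676) = 1/5 ✓

α = 1/5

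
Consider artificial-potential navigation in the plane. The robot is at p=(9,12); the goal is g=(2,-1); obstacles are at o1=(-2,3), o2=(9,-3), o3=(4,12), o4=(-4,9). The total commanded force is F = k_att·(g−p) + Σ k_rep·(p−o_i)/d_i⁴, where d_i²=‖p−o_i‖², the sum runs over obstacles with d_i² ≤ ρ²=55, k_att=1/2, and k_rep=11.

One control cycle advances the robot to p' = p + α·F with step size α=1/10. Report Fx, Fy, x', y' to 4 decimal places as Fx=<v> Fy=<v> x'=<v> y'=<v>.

F_att = 1/2·(g−p) = 1/2·(-7,-13) = (-3.5000,-6.5000)
o1: d²=202 > ρ²=55 → inactive
o2: d²=225 > ρ²=55 → inactive
o3: d²=25 ≤ ρ²=55; F_rep = 11·(5,0)/25² = (0.0880,0.0000)
o4: d²=178 > ρ²=55 → inactive
F = F_att + ΣF_rep = (-3.4120,-6.5000)
p' = p + 1/10·F = (8.6588,11.3500)

Fx=-3.4120 Fy=-6.5000 x'=8.6588 y'=11.3500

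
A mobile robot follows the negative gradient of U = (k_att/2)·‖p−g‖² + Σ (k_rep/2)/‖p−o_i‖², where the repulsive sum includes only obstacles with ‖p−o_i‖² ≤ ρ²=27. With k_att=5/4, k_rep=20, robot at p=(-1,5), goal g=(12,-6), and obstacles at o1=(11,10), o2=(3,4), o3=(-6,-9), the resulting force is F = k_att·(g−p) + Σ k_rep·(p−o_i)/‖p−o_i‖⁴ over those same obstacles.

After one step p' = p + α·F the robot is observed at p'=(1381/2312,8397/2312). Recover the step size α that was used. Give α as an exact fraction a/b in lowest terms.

α = 1/10

F_att = 5/4·(g−p) = 5/4·(13,-11) = (16.2500,-13.7500)
o1: d²=169 > ρ²=27 → inactive
o2: d²=17 ≤ ρ²=27; F_rep = 20·(-4,1)/17² = (-0.2768,0.0692)
o3: d²=221 > ρ²=27 → inactive
F = F_att + ΣF_rep = (15.9732,-13.6808)
Δp = p'−p = (1.5973,-1.3681); α = Δx/Fx = (3693/2312) / (18465/1156) = 1/10
check: Δy/Fy = (-3163/2312) / (-15815/1156) = 1/10 ✓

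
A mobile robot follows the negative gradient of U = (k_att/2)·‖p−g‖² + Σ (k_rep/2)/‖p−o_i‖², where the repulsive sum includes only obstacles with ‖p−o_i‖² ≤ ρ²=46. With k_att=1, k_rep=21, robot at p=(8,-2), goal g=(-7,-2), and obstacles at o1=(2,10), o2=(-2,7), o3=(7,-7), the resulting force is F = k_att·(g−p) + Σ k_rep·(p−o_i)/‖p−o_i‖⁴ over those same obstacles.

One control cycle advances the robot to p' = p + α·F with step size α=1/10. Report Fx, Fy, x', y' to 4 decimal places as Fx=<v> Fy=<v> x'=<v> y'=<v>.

F_att = 1·(g−p) = 1·(-15,0) = (-15.0000,0.0000)
o1: d²=180 > ρ²=46 → inactive
o2: d²=181 > ρ²=46 → inactive
o3: d²=26 ≤ ρ²=46; F_rep = 21·(1,5)/26² = (0.0311,0.1553)
F = F_att + ΣF_rep = (-14.9689,0.1553)
p' = p + 1/10·F = (6.5031,-1.9845)

Fx=-14.9689 Fy=0.1553 x'=6.5031 y'=-1.9845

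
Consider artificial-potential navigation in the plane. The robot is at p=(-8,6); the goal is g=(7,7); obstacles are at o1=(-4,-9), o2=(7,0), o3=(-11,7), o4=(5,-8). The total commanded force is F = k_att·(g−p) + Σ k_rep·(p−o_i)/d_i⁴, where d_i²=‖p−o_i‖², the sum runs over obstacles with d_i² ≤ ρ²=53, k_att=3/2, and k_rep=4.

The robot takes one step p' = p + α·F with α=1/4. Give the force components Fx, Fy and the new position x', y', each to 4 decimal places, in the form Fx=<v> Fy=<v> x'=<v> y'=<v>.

Fx=22.6200 Fy=1.4600 x'=-2.3450 y'=6.3650

F_att = 3/2·(g−p) = 3/2·(15,1) = (22.5000,1.5000)
o1: d²=241 > ρ²=53 → inactive
o2: d²=261 > ρ²=53 → inactive
o3: d²=10 ≤ ρ²=53; F_rep = 4·(3,-1)/10² = (0.1200,-0.0400)
o4: d²=365 > ρ²=53 → inactive
F = F_att + ΣF_rep = (22.6200,1.4600)
p' = p + 1/4·F = (-2.3450,6.3650)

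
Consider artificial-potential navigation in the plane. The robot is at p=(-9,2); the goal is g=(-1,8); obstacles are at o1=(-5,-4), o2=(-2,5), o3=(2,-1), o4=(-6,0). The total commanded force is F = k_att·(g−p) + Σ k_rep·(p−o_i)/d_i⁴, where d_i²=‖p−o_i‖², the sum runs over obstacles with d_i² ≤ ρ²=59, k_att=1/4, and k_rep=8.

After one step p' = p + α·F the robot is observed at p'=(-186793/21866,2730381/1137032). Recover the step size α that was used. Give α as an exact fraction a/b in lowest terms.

F_att = 1/4·(g−p) = 1/4·(8,6) = (2.0000,1.5000)
o1: d²=52 ≤ ρ²=59; F_rep = 8·(-4,6)/52² = (-0.0118,0.0178)
o2: d²=58 ≤ ρ²=59; F_rep = 8·(-7,-3)/58² = (-0.0166,-0.0071)
o3: d²=130 > ρ²=59 → inactive
o4: d²=13 ≤ ρ²=59; F_rep = 8·(-3,2)/13² = (-0.1420,0.0947)
F = F_att + ΣF_rep = (1.8295,1.6053)
Δp = p'−p = (0.4574,0.4013); α = Δx/Fx = (10001/21866) / (20002/10933) = 1/4
check: Δy/Fy = (456317/1137032) / (456317/284258) = 1/4 ✓

α = 1/4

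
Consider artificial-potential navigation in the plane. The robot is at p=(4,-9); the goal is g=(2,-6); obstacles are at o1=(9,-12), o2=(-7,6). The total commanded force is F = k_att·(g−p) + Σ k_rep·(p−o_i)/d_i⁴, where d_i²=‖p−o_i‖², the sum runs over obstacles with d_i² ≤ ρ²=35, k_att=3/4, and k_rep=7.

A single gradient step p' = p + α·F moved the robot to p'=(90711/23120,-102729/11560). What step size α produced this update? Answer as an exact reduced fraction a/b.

F_att = 3/4·(g−p) = 3/4·(-2,3) = (-1.5000,2.2500)
o1: d²=34 ≤ ρ²=35; F_rep = 7·(-5,3)/34² = (-0.0303,0.0182)
o2: d²=346 > ρ²=35 → inactive
F = F_att + ΣF_rep = (-1.5303,2.2682)
Δp = p'−p = (-0.0765,0.1134); α = Δx/Fx = (-1769/23120) / (-1769/1156) = 1/20
check: Δy/Fy = (1311/11560) / (1311/578) = 1/20 ✓

α = 1/20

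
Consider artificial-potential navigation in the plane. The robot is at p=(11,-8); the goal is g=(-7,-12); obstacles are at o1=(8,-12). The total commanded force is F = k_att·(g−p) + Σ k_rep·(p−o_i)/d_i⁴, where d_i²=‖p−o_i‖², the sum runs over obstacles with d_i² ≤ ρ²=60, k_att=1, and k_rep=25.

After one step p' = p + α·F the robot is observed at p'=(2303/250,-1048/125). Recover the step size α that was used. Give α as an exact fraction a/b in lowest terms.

α = 1/10

F_att = 1·(g−p) = 1·(-18,-4) = (-18.0000,-4.0000)
o1: d²=25 ≤ ρ²=60; F_rep = 25·(3,4)/25² = (0.1200,0.1600)
F = F_att + ΣF_rep = (-17.8800,-3.8400)
Δp = p'−p = (-1.7880,-0.3840); α = Δx/Fx = (-447/250) / (-447/25) = 1/10
check: Δy/Fy = (-48/125) / (-96/25) = 1/10 ✓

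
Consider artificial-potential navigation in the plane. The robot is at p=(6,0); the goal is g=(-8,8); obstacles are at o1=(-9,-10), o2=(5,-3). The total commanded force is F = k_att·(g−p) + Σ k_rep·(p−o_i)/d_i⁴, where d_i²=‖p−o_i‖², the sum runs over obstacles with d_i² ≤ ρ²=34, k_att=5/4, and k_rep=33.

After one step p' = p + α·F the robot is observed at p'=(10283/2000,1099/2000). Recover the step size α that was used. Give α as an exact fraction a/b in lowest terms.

α = 1/20

F_att = 5/4·(g−p) = 5/4·(-14,8) = (-17.5000,10.0000)
o1: d²=325 > ρ²=34 → inactive
o2: d²=10 ≤ ρ²=34; F_rep = 33·(1,3)/10² = (0.3300,0.9900)
F = F_att + ΣF_rep = (-17.1700,10.9900)
Δp = p'−p = (-0.8585,0.5495); α = Δx/Fx = (-1717/2000) / (-1717/100) = 1/20
check: Δy/Fy = (1099/2000) / (1099/100) = 1/20 ✓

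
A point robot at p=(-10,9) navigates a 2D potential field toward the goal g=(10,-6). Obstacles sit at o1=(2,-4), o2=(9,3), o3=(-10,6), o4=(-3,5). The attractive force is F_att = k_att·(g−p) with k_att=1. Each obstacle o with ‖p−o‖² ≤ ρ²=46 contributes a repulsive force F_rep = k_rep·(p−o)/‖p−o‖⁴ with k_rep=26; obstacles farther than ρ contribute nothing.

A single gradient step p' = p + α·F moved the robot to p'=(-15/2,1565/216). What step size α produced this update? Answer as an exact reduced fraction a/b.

α = 1/8

F_att = 1·(g−p) = 1·(20,-15) = (20.0000,-15.0000)
o1: d²=313 > ρ²=46 → inactive
o2: d²=397 > ρ²=46 → inactive
o3: d²=9 ≤ ρ²=46; F_rep = 26·(0,3)/9² = (0.0000,0.9630)
o4: d²=65 > ρ²=46 → inactive
F = F_att + ΣF_rep = (20.0000,-14.0370)
Δp = p'−p = (2.5000,-1.7546); α = Δx/Fx = (5/2) / (20) = 1/8
check: Δy/Fy = (-379/216) / (-379/27) = 1/8 ✓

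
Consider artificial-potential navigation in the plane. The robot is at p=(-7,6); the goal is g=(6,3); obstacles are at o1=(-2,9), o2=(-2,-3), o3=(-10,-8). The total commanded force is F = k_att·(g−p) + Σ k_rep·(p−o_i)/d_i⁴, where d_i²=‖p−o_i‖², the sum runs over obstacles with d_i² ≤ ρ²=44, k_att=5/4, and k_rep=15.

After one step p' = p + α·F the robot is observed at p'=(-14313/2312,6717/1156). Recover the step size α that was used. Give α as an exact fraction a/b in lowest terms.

F_att = 5/4·(g−p) = 5/4·(13,-3) = (16.2500,-3.7500)
o1: d²=34 ≤ ρ²=44; F_rep = 15·(-5,-3)/34² = (-0.0649,-0.0389)
o2: d²=106 > ρ²=44 → inactive
o3: d²=205 > ρ²=44 → inactive
F = F_att + ΣF_rep = (16.1851,-3.7889)
Δp = p'−p = (0.8093,-0.1894); α = Δx/Fx = (1871/2312) / (9355/578) = 1/20
check: Δy/Fy = (-219/1156) / (-1095/289) = 1/20 ✓

α = 1/20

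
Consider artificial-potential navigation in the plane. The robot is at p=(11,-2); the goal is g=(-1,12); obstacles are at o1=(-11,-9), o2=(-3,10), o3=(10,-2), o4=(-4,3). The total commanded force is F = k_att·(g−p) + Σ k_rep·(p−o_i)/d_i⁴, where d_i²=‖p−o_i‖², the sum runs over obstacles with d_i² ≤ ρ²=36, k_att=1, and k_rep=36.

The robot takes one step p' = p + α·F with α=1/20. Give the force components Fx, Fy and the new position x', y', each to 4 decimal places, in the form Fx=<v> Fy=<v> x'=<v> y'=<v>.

Fx=24.0000 Fy=14.0000 x'=12.2000 y'=-1.3000

F_att = 1·(g−p) = 1·(-12,14) = (-12.0000,14.0000)
o1: d²=533 > ρ²=36 → inactive
o2: d²=340 > ρ²=36 → inactive
o3: d²=1 ≤ ρ²=36; F_rep = 36·(1,0)/1² = (36.0000,0.0000)
o4: d²=250 > ρ²=36 → inactive
F = F_att + ΣF_rep = (24.0000,14.0000)
p' = p + 1/20·F = (12.2000,-1.3000)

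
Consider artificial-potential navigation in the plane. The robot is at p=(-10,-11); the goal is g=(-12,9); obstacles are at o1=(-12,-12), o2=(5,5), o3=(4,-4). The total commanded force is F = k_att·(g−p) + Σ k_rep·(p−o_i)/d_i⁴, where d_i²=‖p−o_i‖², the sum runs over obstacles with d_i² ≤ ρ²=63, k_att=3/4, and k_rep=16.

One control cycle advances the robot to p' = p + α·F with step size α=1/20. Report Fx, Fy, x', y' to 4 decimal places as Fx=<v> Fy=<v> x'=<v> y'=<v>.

F_att = 3/4·(g−p) = 3/4·(-2,20) = (-1.5000,15.0000)
o1: d²=5 ≤ ρ²=63; F_rep = 16·(2,1)/5² = (1.2800,0.6400)
o2: d²=481 > ρ²=63 → inactive
o3: d²=245 > ρ²=63 → inactive
F = F_att + ΣF_rep = (-0.2200,15.6400)
p' = p + 1/20·F = (-10.0110,-10.2180)

Fx=-0.2200 Fy=15.6400 x'=-10.0110 y'=-10.2180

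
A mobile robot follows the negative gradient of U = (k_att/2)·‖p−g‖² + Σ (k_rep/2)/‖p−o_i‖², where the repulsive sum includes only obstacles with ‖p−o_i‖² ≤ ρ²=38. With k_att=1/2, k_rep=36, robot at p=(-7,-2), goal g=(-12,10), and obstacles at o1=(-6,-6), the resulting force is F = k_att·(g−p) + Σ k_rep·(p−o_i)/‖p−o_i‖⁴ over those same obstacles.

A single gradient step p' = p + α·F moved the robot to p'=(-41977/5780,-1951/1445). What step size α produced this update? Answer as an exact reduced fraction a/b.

F_att = 1/2·(g−p) = 1/2·(-5,12) = (-2.5000,6.0000)
o1: d²=17 ≤ ρ²=38; F_rep = 36·(-1,4)/17² = (-0.1246,0.4983)
F = F_att + ΣF_rep = (-2.6246,6.4983)
Δp = p'−p = (-0.2625,0.6498); α = Δx/Fx = (-1517/5780) / (-1517/578) = 1/10
check: Δy/Fy = (939/1445) / (1878/289) = 1/10 ✓

α = 1/10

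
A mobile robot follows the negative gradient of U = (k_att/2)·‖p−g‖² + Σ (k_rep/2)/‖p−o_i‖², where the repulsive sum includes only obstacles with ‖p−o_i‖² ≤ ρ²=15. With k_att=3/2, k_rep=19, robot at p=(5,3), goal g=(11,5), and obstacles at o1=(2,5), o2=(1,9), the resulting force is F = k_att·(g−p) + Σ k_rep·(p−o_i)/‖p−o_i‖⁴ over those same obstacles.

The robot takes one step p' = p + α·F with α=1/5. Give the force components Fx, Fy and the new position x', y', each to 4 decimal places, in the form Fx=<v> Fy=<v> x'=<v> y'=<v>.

Fx=9.3373 Fy=2.7751 x'=6.8675 y'=3.5550

F_att = 3/2·(g−p) = 3/2·(6,2) = (9.0000,3.0000)
o1: d²=13 ≤ ρ²=15; F_rep = 19·(3,-2)/13² = (0.3373,-0.2249)
o2: d²=52 > ρ²=15 → inactive
F = F_att + ΣF_rep = (9.3373,2.7751)
p' = p + 1/5·F = (6.8675,3.5550)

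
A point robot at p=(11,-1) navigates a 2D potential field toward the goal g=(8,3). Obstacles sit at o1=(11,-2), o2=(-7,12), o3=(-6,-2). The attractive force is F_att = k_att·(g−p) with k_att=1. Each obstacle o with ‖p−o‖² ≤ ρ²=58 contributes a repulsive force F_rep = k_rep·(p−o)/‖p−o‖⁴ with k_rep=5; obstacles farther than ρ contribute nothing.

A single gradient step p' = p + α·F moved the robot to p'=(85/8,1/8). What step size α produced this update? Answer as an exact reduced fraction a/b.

F_att = 1·(g−p) = 1·(-3,4) = (-3.0000,4.0000)
o1: d²=1 ≤ ρ²=58; F_rep = 5·(0,1)/1² = (0.0000,5.0000)
o2: d²=493 > ρ²=58 → inactive
o3: d²=290 > ρ²=58 → inactive
F = F_att + ΣF_rep = (-3.0000,9.0000)
Δp = p'−p = (-0.3750,1.1250); α = Δx/Fx = (-3/8) / (-3) = 1/8
check: Δy/Fy = (9/8) / (9) = 1/8 ✓

α = 1/8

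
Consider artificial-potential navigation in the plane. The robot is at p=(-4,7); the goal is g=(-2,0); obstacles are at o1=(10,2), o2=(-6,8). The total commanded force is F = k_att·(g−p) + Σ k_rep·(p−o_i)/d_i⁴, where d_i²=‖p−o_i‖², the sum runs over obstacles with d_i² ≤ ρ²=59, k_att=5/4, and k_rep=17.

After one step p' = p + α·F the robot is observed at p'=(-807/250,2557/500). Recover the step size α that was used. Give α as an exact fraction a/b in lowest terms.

α = 1/5

F_att = 5/4·(g−p) = 5/4·(2,-7) = (2.5000,-8.7500)
o1: d²=221 > ρ²=59 → inactive
o2: d²=5 ≤ ρ²=59; F_rep = 17·(2,-1)/5² = (1.3600,-0.6800)
F = F_att + ΣF_rep = (3.8600,-9.4300)
Δp = p'−p = (0.7720,-1.8860); α = Δx/Fx = (193/250) / (193/50) = 1/5
check: Δy/Fy = (-943/500) / (-943/100) = 1/5 ✓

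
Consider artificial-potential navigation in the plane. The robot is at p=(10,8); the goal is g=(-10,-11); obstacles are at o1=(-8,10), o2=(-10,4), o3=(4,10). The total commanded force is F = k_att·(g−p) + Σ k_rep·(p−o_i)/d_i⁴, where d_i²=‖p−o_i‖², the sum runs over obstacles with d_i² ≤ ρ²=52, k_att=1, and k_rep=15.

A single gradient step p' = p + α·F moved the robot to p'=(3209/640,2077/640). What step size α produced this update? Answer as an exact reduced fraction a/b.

α = 1/4

F_att = 1·(g−p) = 1·(-20,-19) = (-20.0000,-19.0000)
o1: d²=328 > ρ²=52 → inactive
o2: d²=416 > ρ²=52 → inactive
o3: d²=40 ≤ ρ²=52; F_rep = 15·(6,-2)/40² = (0.0563,-0.0187)
F = F_att + ΣF_rep = (-19.9438,-19.0188)
Δp = p'−p = (-4.9859,-4.7547); α = Δx/Fx = (-3191/640) / (-3191/160) = 1/4
check: Δy/Fy = (-3043/640) / (-3043/160) = 1/4 ✓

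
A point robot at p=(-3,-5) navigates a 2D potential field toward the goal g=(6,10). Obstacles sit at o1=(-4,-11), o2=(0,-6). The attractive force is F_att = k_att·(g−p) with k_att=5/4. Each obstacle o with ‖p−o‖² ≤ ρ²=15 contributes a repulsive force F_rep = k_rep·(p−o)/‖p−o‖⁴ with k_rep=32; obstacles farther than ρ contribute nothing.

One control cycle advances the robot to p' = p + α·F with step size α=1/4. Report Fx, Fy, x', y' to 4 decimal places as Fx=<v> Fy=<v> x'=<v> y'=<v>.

F_att = 5/4·(g−p) = 5/4·(9,15) = (11.2500,18.7500)
o1: d²=37 > ρ²=15 → inactive
o2: d²=10 ≤ ρ²=15; F_rep = 32·(-3,1)/10² = (-0.9600,0.3200)
F = F_att + ΣF_rep = (10.2900,19.0700)
p' = p + 1/4·F = (-0.4275,-0.2325)

Fx=10.2900 Fy=19.0700 x'=-0.4275 y'=-0.2325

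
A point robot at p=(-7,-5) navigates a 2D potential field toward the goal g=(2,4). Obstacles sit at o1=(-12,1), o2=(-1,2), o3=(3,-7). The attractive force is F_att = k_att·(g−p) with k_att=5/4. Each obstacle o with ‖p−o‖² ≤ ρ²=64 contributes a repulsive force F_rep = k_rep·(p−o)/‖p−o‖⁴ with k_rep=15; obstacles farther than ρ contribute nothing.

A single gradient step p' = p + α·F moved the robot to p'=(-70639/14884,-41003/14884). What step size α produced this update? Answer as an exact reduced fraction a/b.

F_att = 5/4·(g−p) = 5/4·(9,9) = (11.2500,11.2500)
o1: d²=61 ≤ ρ²=64; F_rep = 15·(5,-6)/61² = (0.0202,-0.0242)
o2: d²=85 > ρ²=64 → inactive
o3: d²=104 > ρ²=64 → inactive
F = F_att + ΣF_rep = (11.2702,11.2258)
Δp = p'−p = (2.2540,2.2452); α = Δx/Fx = (33549/14884) / (167745/14884) = 1/5
check: Δy/Fy = (33417/14884) / (167085/14884) = 1/5 ✓

α = 1/5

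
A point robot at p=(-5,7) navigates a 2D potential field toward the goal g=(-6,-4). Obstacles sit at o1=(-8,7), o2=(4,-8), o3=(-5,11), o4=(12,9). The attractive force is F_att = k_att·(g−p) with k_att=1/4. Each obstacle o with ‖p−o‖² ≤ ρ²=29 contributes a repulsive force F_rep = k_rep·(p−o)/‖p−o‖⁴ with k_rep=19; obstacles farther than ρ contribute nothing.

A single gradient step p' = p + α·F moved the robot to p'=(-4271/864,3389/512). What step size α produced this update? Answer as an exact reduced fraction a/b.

α = 1/8

F_att = 1/4·(g−p) = 1/4·(-1,-11) = (-0.2500,-2.7500)
o1: d²=9 ≤ ρ²=29; F_rep = 19·(3,0)/9² = (0.7037,0.0000)
o2: d²=306 > ρ²=29 → inactive
o3: d²=16 ≤ ρ²=29; F_rep = 19·(0,-4)/16² = (0.0000,-0.2969)
o4: d²=293 > ρ²=29 → inactive
F = F_att + ΣF_rep = (0.4537,-3.0469)
Δp = p'−p = (0.0567,-0.3809); α = Δx/Fx = (49/864) / (49/108) = 1/8
check: Δy/Fy = (-195/512) / (-195/64) = 1/8 ✓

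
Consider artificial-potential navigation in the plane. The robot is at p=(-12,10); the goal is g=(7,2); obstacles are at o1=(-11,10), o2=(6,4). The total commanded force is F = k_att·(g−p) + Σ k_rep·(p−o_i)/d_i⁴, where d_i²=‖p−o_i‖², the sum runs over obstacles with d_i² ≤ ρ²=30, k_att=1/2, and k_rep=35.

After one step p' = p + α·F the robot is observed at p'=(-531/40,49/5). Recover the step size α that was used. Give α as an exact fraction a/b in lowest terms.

F_att = 1/2·(g−p) = 1/2·(19,-8) = (9.5000,-4.0000)
o1: d²=1 ≤ ρ²=30; F_rep = 35·(-1,0)/1² = (-35.0000,0.0000)
o2: d²=360 > ρ²=30 → inactive
F = F_att + ΣF_rep = (-25.5000,-4.0000)
Δp = p'−p = (-1.2750,-0.2000); α = Δx/Fx = (-51/40) / (-51/2) = 1/20
check: Δy/Fy = (-1/5) / (-4) = 1/20 ✓

α = 1/20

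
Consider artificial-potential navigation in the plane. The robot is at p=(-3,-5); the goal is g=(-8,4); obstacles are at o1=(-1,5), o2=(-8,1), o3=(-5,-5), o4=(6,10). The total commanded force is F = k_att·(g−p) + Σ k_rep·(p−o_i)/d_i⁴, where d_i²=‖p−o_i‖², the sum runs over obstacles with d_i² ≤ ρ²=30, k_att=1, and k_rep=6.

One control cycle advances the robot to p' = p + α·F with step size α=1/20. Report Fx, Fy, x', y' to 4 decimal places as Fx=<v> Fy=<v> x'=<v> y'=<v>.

F_att = 1·(g−p) = 1·(-5,9) = (-5.0000,9.0000)
o1: d²=104 > ρ²=30 → inactive
o2: d²=61 > ρ²=30 → inactive
o3: d²=4 ≤ ρ²=30; F_rep = 6·(2,0)/4² = (0.7500,0.0000)
o4: d²=306 > ρ²=30 → inactive
F = F_att + ΣF_rep = (-4.2500,9.0000)
p' = p + 1/20·F = (-3.2125,-4.5500)

Fx=-4.2500 Fy=9.0000 x'=-3.2125 y'=-4.5500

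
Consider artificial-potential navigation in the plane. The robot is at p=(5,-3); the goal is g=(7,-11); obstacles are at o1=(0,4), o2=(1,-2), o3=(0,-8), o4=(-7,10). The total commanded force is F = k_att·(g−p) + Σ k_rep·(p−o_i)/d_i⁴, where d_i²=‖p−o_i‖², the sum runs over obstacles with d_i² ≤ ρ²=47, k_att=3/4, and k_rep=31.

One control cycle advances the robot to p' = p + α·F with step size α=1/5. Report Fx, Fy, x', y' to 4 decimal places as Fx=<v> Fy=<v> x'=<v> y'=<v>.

Fx=1.9291 Fy=-6.1073 x'=5.3858 y'=-4.2215

F_att = 3/4·(g−p) = 3/4·(2,-8) = (1.5000,-6.0000)
o1: d²=74 > ρ²=47 → inactive
o2: d²=17 ≤ ρ²=47; F_rep = 31·(4,-1)/17² = (0.4291,-0.1073)
o3: d²=50 > ρ²=47 → inactive
o4: d²=313 > ρ²=47 → inactive
F = F_att + ΣF_rep = (1.9291,-6.1073)
p' = p + 1/5·F = (5.3858,-4.2215)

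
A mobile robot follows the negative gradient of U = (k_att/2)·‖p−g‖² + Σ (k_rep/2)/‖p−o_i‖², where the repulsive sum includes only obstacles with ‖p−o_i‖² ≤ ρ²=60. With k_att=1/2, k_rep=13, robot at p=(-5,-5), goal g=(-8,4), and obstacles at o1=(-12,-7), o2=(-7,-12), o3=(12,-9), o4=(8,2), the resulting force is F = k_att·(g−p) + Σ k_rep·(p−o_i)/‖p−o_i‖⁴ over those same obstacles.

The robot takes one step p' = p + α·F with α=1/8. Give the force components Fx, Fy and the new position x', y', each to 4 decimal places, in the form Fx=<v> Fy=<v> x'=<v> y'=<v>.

Fx=-1.4583 Fy=4.5417 x'=-5.1823 y'=-4.4323

F_att = 1/2·(g−p) = 1/2·(-3,9) = (-1.5000,4.5000)
o1: d²=53 ≤ ρ²=60; F_rep = 13·(7,2)/53² = (0.0324,0.0093)
o2: d²=53 ≤ ρ²=60; F_rep = 13·(2,7)/53² = (0.0093,0.0324)
o3: d²=305 > ρ²=60 → inactive
o4: d²=218 > ρ²=60 → inactive
F = F_att + ΣF_rep = (-1.4583,4.5417)
p' = p + 1/8·F = (-5.1823,-4.4323)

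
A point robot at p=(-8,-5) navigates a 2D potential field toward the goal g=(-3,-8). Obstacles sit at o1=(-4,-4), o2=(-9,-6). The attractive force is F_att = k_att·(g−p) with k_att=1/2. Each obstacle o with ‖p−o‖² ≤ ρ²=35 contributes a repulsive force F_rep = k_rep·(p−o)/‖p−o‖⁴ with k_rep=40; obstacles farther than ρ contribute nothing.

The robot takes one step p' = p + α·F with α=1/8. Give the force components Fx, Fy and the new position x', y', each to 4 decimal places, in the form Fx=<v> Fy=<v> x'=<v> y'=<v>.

Fx=11.9464 Fy=8.3616 x'=-6.5067 y'=-3.9548

F_att = 1/2·(g−p) = 1/2·(5,-3) = (2.5000,-1.5000)
o1: d²=17 ≤ ρ²=35; F_rep = 40·(-4,-1)/17² = (-0.5536,-0.1384)
o2: d²=2 ≤ ρ²=35; F_rep = 40·(1,1)/2² = (10.0000,10.0000)
F = F_att + ΣF_rep = (11.9464,8.3616)
p' = p + 1/8·F = (-6.5067,-3.9548)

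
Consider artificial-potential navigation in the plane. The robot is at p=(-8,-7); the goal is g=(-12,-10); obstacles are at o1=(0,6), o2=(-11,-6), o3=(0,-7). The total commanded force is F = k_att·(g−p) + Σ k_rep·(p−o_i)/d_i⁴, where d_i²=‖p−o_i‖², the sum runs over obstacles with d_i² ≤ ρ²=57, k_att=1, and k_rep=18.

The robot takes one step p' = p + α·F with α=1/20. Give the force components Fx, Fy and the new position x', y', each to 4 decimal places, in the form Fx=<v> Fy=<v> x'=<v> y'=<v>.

F_att = 1·(g−p) = 1·(-4,-3) = (-4.0000,-3.0000)
o1: d²=233 > ρ²=57 → inactive
o2: d²=10 ≤ ρ²=57; F_rep = 18·(3,-1)/10² = (0.5400,-0.1800)
o3: d²=64 > ρ²=57 → inactive
F = F_att + ΣF_rep = (-3.4600,-3.1800)
p' = p + 1/20·F = (-8.1730,-7.1590)

Fx=-3.4600 Fy=-3.1800 x'=-8.1730 y'=-7.1590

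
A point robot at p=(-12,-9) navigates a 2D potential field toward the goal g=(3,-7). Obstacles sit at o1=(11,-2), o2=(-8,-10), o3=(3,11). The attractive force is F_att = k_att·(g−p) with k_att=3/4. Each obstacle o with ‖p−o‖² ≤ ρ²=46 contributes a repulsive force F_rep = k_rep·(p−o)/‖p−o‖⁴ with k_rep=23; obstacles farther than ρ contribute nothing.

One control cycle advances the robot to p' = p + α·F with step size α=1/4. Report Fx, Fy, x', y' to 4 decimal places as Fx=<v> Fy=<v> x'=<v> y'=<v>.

F_att = 3/4·(g−p) = 3/4·(15,2) = (11.2500,1.5000)
o1: d²=578 > ρ²=46 → inactive
o2: d²=17 ≤ ρ²=46; F_rep = 23·(-4,1)/17² = (-0.3183,0.0796)
o3: d²=625 > ρ²=46 → inactive
F = F_att + ΣF_rep = (10.9317,1.5796)
p' = p + 1/4·F = (-9.2671,-8.6051)

Fx=10.9317 Fy=1.5796 x'=-9.2671 y'=-8.6051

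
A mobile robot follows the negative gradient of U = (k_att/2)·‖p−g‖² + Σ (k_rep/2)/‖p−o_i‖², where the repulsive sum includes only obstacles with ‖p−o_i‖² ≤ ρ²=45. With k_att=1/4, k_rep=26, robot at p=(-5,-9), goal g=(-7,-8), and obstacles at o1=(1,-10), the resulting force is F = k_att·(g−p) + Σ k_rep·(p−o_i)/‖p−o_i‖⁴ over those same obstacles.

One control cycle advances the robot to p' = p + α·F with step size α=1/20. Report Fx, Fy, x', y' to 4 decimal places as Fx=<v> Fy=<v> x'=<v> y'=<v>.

Fx=-0.6140 Fy=0.2690 x'=-5.0307 y'=-8.9866

F_att = 1/4·(g−p) = 1/4·(-2,1) = (-0.5000,0.2500)
o1: d²=37 ≤ ρ²=45; F_rep = 26·(-6,1)/37² = (-0.1140,0.0190)
F = F_att + ΣF_rep = (-0.6140,0.2690)
p' = p + 1/20·F = (-5.0307,-8.9866)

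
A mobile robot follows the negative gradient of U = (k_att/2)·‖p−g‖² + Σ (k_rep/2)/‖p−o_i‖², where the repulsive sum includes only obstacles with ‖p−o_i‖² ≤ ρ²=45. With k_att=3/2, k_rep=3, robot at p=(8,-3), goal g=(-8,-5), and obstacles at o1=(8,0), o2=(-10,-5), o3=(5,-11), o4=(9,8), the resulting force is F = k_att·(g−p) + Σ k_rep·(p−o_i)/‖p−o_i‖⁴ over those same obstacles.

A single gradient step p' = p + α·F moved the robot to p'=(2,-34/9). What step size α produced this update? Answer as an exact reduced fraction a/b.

α = 1/4

F_att = 3/2·(g−p) = 3/2·(-16,-2) = (-24.0000,-3.0000)
o1: d²=9 ≤ ρ²=45; F_rep = 3·(0,-3)/9² = (0.0000,-0.1111)
o2: d²=328 > ρ²=45 → inactive
o3: d²=73 > ρ²=45 → inactive
o4: d²=122 > ρ²=45 → inactive
F = F_att + ΣF_rep = (-24.0000,-3.1111)
Δp = p'−p = (-6.0000,-0.7778); α = Δx/Fx = (-6) / (-24) = 1/4
check: Δy/Fy = (-7/9) / (-28/9) = 1/4 ✓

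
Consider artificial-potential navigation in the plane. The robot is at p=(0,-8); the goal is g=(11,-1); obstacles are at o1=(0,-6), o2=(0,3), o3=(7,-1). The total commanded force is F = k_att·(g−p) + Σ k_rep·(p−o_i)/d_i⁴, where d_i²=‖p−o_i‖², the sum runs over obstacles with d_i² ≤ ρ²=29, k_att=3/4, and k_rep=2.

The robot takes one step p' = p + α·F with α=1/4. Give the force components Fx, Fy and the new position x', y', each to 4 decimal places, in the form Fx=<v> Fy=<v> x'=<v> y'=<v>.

F_att = 3/4·(g−p) = 3/4·(11,7) = (8.2500,5.2500)
o1: d²=4 ≤ ρ²=29; F_rep = 2·(0,-2)/4² = (0.0000,-0.2500)
o2: d²=121 > ρ²=29 → inactive
o3: d²=98 > ρ²=29 → inactive
F = F_att + ΣF_rep = (8.2500,5.0000)
p' = p + 1/4·F = (2.0625,-6.7500)

Fx=8.2500 Fy=5.0000 x'=2.0625 y'=-6.7500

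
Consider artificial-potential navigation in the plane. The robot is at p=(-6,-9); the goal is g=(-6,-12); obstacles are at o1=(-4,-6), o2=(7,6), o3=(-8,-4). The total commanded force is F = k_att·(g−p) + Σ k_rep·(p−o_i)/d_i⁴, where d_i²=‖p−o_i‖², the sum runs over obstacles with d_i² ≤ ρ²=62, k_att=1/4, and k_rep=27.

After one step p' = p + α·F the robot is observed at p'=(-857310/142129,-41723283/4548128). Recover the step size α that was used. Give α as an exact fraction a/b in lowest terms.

F_att = 1/4·(g−p) = 1/4·(0,-3) = (0.0000,-0.7500)
o1: d²=13 ≤ ρ²=62; F_rep = 27·(-2,-3)/13² = (-0.3195,-0.4793)
o2: d²=394 > ρ²=62 → inactive
o3: d²=29 ≤ ρ²=62; F_rep = 27·(2,-5)/29² = (0.0642,-0.1605)
F = F_att + ΣF_rep = (-0.2553,-1.3898)
Δp = p'−p = (-0.0319,-0.1737); α = Δx/Fx = (-4536/142129) / (-36288/142129) = 1/8
check: Δy/Fy = (-790131/4548128) / (-790131/568516) = 1/8 ✓

α = 1/8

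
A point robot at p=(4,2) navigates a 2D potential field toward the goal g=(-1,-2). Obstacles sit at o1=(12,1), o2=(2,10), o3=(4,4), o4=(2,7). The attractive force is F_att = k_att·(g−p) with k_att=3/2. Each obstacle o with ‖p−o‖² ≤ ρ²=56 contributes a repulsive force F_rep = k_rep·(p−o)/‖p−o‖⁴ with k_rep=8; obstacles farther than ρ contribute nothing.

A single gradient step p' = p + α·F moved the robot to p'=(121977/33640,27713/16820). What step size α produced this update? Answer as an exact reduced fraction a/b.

α = 1/20

F_att = 3/2·(g−p) = 3/2·(-5,-4) = (-7.5000,-6.0000)
o1: d²=65 > ρ²=56 → inactive
o2: d²=68 > ρ²=56 → inactive
o3: d²=4 ≤ ρ²=56; F_rep = 8·(0,-2)/4² = (0.0000,-1.0000)
o4: d²=29 ≤ ρ²=56; F_rep = 8·(2,-5)/29² = (0.0190,-0.0476)
F = F_att + ΣF_rep = (-7.4810,-7.0476)
Δp = p'−p = (-0.3740,-0.3524); α = Δx/Fx = (-12583/33640) / (-12583/1682) = 1/20
check: Δy/Fy = (-5927/16820) / (-5927/841) = 1/20 ✓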